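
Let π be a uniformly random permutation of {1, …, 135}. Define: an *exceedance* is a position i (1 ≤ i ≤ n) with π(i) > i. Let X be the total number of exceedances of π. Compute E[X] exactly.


Write X = Σ_{i=1}^{135} X_i, where X_i = 1_{π(i) > i}.
For each fixed i, π(i) is uniform over {1, …, 135} (marginal of a uniform permutation), so P[π(i) > i] = (n − i)/n. Summing: Σ_{i=1}^{135} (n − i)/n = (0 + 1 + … + 134)/135 = 135(135 − 1)/(2·135) = (135 − 1)/2.
Hence E[X] = Σ_{i=1}^{135} (135 − i)/135 = 67 ≈ 67.000000.

E[X] = 67 = 67.000000.


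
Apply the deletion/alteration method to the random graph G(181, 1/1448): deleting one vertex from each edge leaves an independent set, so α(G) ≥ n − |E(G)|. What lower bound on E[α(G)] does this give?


E[|E(G)|] = C(181, 2)·p = 16290 · (1/1448) = 45/4.
E[α(G)] ≥ n − E[|E(G)|] = 181 − 45/4 = 679/4.
Numerically: ≈ 169.750.
(This is only a lower bound; the true E[α(G)] may be larger.)

E[α(G)] ≥ 679/4 ≈ 169.750.


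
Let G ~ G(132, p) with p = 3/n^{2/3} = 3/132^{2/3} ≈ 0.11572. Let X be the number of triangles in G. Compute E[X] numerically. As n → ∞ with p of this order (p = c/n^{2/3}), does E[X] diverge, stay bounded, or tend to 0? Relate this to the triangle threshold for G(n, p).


Number of potential triangles: C(132, 3) = 374660.
Each occurs with probability p³ ≈ (0.11572)³ ≈ 1.5495868e-03.
By linearity: E[X] = C(132, 3)·p³ ≈ 374660 · 1.5495868e-03 ≈ 580.56818.
Since α = 2/3 < 1, p = c/n^{2/3} ≫ 1/n is above the triangle threshold p ~ 1/n. Asymptotically E[X] ~ (c³/6)·n^{3(1−α)} = (3³/6)·n^{1} → ∞; triangles are abundant w.h.p.

E[X] ≈ 580.56818; in regime p = Θ(1/n^{2/3}) E[X] diverges (above the triangle threshold p ~ 1/n).


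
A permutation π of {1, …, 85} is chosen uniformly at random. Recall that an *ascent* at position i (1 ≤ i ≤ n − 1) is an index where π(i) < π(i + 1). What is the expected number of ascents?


Write X = Σ X_I over i = 1, …, 84, with X_I the indicator of one ascent.
There are 84 indicators.
For each fixed i, the pair (π(i), π(i+1)) is a uniformly random ordered pair of distinct values from {1, …, 85}; by symmetry P[π(i) < π(i+1)] = 1/2.
By linearity: E[X] = 84 · (1/2) = (85 − 1) · (1/2) = 42 ≈ 42.000.

E[X] = 42 = 42.000.


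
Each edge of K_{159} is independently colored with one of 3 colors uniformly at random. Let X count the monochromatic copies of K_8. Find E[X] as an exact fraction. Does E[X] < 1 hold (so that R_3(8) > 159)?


E[X] = C(159, 8) · 3^{1 − 28} = 8471208603429 · 3^{−27} = 8471208603429/7625597484987.
As a reduced fraction: E[X] = 941245400381/847288609443 ≈ 1.1108911.
Is E[X] < 1? NO.
Since E[X] ≥ 1, the first-moment bound is inconclusive at n = 159; it does NOT by itself certify R_3(8) > 159.

E[X] = 941245400381/847288609443 ≈ 1.1108911; E[X] ≥ 1; first-moment method inconclusive here.


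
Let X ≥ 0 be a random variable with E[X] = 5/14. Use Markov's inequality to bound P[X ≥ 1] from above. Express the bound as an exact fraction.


μ = E[X] = 5/14, a = 1.
Markov: P[X ≥ 1] ≤ μ/a = (5/14)/1 = 5/14.
Numerically: ≈ 0.3571.
(Since a = 1 > μ = 0.3571, the bound 5/14 is < 1 and informative.)

P[X ≥ 1] ≤ 5/14 ≈ 0.3571.


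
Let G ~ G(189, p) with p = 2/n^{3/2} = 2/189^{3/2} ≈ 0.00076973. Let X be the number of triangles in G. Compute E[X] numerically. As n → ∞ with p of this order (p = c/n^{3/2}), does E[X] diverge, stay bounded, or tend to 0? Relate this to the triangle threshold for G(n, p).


Number of potential triangles: C(189, 3) = 1107414.
Each occurs with probability p³ ≈ (0.00076973)³ ≈ 4.5604938e-10.
By linearity: E[X] = C(189, 3)·p³ ≈ 1107414 · 4.5604938e-10 ≈ 0.00051.
Since α = 3/2 > 1, p = c/n^{3/2} = o(1/n) is below the triangle threshold p ~ 1/n. Asymptotically E[X] ~ (c³/6)·n^{3(1−α)} = (2³/6)·n^{-1.5} → 0, so by Markov's inequality G has no triangles w.h.p.

E[X] ≈ 0.00051; in regime p = Θ(1/n^{3/2}) E[X] tends to 0 (below the triangle threshold p ~ 1/n).


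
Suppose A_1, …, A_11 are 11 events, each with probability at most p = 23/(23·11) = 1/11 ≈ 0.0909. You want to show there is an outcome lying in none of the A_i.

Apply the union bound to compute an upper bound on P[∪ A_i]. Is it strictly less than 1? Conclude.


Union bound: P[∪_{i=1}^{11} A_i] ≤ Σ_i P[A_i] ≤ 11·p = 11·(1/11) = 1.
Numerically: 1 ≈ 1.0000.
Is 1 < 1? NO.
Since the bound 1 is ≥ 1, the union bound is uninformative here; it does NOT by itself certify existence.

11·p = 1 ≈ 1.0000; existence NOT certified by the union bound.


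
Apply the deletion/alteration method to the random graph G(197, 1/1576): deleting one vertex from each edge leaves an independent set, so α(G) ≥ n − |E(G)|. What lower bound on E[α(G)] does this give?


E[|E(G)|] = C(197, 2)·p = 19306 · (1/1576) = 49/4.
E[α(G)] ≥ n − E[|E(G)|] = 197 − 49/4 = 739/4.
Numerically: ≈ 184.7500.
(This is only a lower bound; the true E[α(G)] may be larger.)

E[α(G)] ≥ 739/4 ≈ 184.7500.


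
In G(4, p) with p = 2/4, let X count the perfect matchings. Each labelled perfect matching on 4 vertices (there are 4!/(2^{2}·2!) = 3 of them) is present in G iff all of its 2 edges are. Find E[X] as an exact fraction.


K_4 has 4!/(2^{2}·2!) = 3 labelled perfect matchings.
For each such perfect matching H, let X_H = 1 if all 2 edges of H are present in G. Then P[X_H = 1] = p^{2} = (1/2)^{2} = 1/4.
By linearity of expectation: E[X] = Σ_H E[X_H] = 3 · p^{2} = 3 · 1/4 = 3/4.
Numerically: E[X] ≈ 0.75.

E[X] = 3 · (1/2)^{2} = 3/4 ≈ 0.75.


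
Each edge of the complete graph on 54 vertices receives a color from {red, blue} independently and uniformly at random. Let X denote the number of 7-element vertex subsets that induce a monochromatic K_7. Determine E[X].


Let X = Σ_S X_S over the C(54, 7) = 177100560 subsets S of size 7, where X_S = 1 if the K_7 on S is monochromatic.
For a fixed S, the K_7 on S has C(7, 2) = 21 edges. P[all 21 edges red] = (1/2)^21, and likewise for blue, so P[monochromatic] = 2·(1/2)^21 = 2^{1 − 21} = 1/1048576.
By linearity of expectation: E[X] = C(54, 7) · 2^{1 − 21} = 177100560 · 1/1048576 = 11068785/65536.
Numerically: E[X] ≈ 168.896.

E[X] = C(54,7)·2^(1−C(7,2)) = 11068785/65536 ≈ 168.896.


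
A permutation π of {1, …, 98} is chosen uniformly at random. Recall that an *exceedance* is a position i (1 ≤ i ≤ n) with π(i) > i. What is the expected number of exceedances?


Write X = Σ_{i=1}^{98} X_i, where X_i = 1_{π(i) > i}.
For each fixed i, π(i) is uniform over {1, …, 98} (marginal of a uniform permutation), so P[π(i) > i] = (n − i)/n. Summing: Σ_{i=1}^{98} (n − i)/n = (0 + 1 + … + 97)/98 = 98(98 − 1)/(2·98) = (98 − 1)/2.
Hence E[X] = Σ_{i=1}^{98} (98 − i)/98 = 97/2 ≈ 48.5000.

E[X] = 97/2 = 48.5000.


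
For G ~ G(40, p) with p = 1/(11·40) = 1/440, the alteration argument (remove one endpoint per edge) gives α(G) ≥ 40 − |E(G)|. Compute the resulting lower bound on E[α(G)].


E[|E(G)|] = C(40, 2)·p = 780 · (1/440) = 39/22.
E[α(G)] ≥ n − E[|E(G)|] = 40 − 39/22 = 841/22.
Numerically: ≈ 38.227.
(This is only a lower bound; the true E[α(G)] may be larger.)

E[α(G)] ≥ 841/22 ≈ 38.227.


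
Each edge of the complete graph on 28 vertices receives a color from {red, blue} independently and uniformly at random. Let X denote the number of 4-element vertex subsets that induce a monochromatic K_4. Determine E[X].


Let X = Σ_S X_S over the C(28, 4) = 20475 subsets S of size 4, where X_S = 1 if the K_4 on S is monochromatic.
For a fixed S, the K_4 on S has C(4, 2) = 6 edges. P[all 6 edges red] = (1/2)^6, and likewise for blue, so P[monochromatic] = 2·(1/2)^6 = 2^{1 − 6} = 1/32.
By linearity: E[X] = C(28, 4) · 2^{1 − 6} = 20475 · 1/32 = 20475/32.
Numerically: E[X] ≈ 639.844.

E[X] = C(28,4)·2^(1−C(4,2)) = 20475/32 ≈ 639.844.


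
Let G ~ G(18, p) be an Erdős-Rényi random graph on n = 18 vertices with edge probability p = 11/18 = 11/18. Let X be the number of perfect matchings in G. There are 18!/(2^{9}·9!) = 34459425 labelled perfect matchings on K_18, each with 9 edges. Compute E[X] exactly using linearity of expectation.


K_18 has 18!/(2^{9}·9!) = 34459425 labelled perfect matchings.
For each such perfect matching H, let X_H = 1 if all 9 edges of H are present in G. Then P[X_H = 1] = p^{9} = (11/18)^{9} = 2357947691/198359290368.
By linearity of expectation: E[X] = Σ_H E[X_H] = 34459425 · p^{9} = 34459425 · 2357947691/198359290368 = 1003129896443675/2448880128.
Numerically: E[X] ≈ 4.096e+05.

E[X] = 34459425 · (11/18)^{9} = 1003129896443675/2448880128 ≈ 4.096e+05.


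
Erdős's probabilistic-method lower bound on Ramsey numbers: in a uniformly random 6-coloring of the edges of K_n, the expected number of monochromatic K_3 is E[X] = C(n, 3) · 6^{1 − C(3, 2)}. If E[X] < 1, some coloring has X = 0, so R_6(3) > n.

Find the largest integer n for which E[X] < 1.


We need C(n, 3) · 6^{1 − 3} < 1, i.e. C(n, 3) < 6^{3 − 1} = 36.
Check values of n near the boundary:
  n = 5: C(5, 3) = 10; 10 < 36? YES
  n = 6: C(6, 3) = 20; 20 < 36? YES
  n = 7: C(7, 3) = 35; 35 < 36? YES
  n = 8: C(8, 3) = 56; 56 < 36? NO
The largest n with C(n, 3) < 36 is n = 7 (where E[X] = 35/36 ≈ 0.9722222). Hence R_6(3) > 7, i.e. R_6(3) ≥ 8.

Largest n = 7; hence R_6(3) > 7.


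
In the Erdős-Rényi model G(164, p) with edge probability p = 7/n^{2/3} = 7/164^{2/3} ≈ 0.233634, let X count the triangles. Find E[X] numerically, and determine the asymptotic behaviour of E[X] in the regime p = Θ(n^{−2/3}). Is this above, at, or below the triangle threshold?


Number of potential triangles: C(164, 3) = 721764.
Each occurs with probability p³ ≈ (0.233634)³ ≈ 1.27528257e-02.
By linearity: E[X] = C(164, 3)·p³ ≈ 721764 · 1.27528257e-02 ≈ 9204.530488.
Since α = 2/3 < 1, p = c/n^{2/3} ≫ 1/n is above the triangle threshold p ~ 1/n. Asymptotically E[X] ~ (c³/6)·n^{3(1−α)} = (7³/6)·n^{1} → ∞; triangles are abundant w.h.p.

E[X] ≈ 9204.530488; in regime p = Θ(1/n^{2/3}) E[X] diverges (above the triangle threshold p ~ 1/n).


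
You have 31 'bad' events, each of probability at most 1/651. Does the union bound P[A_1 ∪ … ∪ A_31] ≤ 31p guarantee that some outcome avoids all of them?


Union bound: P[∪_{i=1}^{31} A_i] ≤ Σ_i P[A_i] ≤ 31·p = 31·(1/651) = 1/21.
Numerically: 1/21 ≈ 0.048.
Is 1/21 < 1? YES.
Since P[∪ A_i] ≤ 1/21 < 1, the complement has P[∩ A_i^c] ≥ 1 − 1/21 = 20/21 > 0, so some outcome avoids every A_i.

31·p = 1/21 ≈ 0.048; existence CERTIFIED by the union bound.


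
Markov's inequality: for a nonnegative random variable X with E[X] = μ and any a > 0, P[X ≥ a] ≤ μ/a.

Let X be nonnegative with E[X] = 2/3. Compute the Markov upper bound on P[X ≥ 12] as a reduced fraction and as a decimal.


μ = E[X] = 2/3, a = 12.
Markov: P[X ≥ 12] ≤ μ/a = (2/3)/12 = 1/18.
Numerically: ≈ 0.0556.
(Since a = 12 > μ = 0.6667, the bound 1/18 is < 1 and informative.)

P[X ≥ 12] ≤ 1/18 ≈ 0.0556.


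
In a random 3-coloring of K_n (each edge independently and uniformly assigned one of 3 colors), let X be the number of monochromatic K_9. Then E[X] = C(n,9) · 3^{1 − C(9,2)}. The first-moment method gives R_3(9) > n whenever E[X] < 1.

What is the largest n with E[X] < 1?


We need C(n, 9) · 3^{1 − 36} < 1, i.e. C(n, 9) < 3^{36 − 1} = 50031545098999707.
Check values of n near the boundary:
  n = 297: C(297, 9) = 43842345008337645; 43842345008337645 < 50031545098999707? YES
  n = 298: C(298, 9) = 45207677551849890; 45207677551849890 < 50031545098999707? YES
  n = 299: C(299, 9) = 46610674441390059; 46610674441390059 < 50031545098999707? YES
  n = 300: C(300, 9) = 48052241692154700; 48052241692154700 < 50031545098999707? YES
  n = 301: C(301, 9) = 49533303936090975; 49533303936090975 < 50031545098999707? YES
  n = 302: C(302, 9) = 51054804739588650; 51054804739588650 < 50031545098999707? NO
The largest n with C(n, 9) < 50031545098999707 is n = 301 (where E[X] = 16511101312030325/16677181699666569 ≈ 0.990041). Hence R_3(9) > 301, i.e. R_3(9) ≥ 302.

Largest n = 301; hence R_3(9) > 301.


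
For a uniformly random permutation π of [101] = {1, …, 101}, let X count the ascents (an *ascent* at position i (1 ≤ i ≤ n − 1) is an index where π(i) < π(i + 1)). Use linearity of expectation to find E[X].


Write X = Σ X_I over i = 1, …, 100, with X_I the indicator of one ascent.
There are 100 indicators.
For each fixed i, the pair (π(i), π(i+1)) is a uniformly random ordered pair of distinct values from {1, …, 101}; by symmetry P[π(i) < π(i+1)] = 1/2.
By linearity: E[X] = 100 · (1/2) = (101 − 1) · (1/2) = 50 ≈ 50.00000.

E[X] = 50 = 50.00000.


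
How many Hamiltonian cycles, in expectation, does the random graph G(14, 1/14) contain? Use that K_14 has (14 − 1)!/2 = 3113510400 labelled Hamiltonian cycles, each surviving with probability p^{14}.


K_14 has (14 − 1)!/2 = 3113510400 labelled Hamiltonian cycles.
For each such Hamiltonian cycle H, let X_H = 1 if all 14 edges of H are present in G. Then P[X_H = 1] = p^{14} = (1/14)^{14} = 1/11112006825558016.
Summing the indicators: E[X] = Σ_H E[X_H] = 3113510400 · p^{14} = 3113510400 · 1/11112006825558016 = 868725/3100448333024.
Numerically: E[X] ≈ 2.80193e-07.

E[X] = 3113510400 · (1/14)^{14} = 868725/3100448333024 ≈ 2.80193e-07.


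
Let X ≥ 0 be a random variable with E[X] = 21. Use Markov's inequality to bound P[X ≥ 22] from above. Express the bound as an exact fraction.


μ = E[X] = 21, a = 22.
Markov: P[X ≥ 22] ≤ μ/a = (21)/22 = 21/22.
Numerically: ≈ 0.9545.
(Since a = 22 > μ = 21.0000, the bound 21/22 is < 1 and informative.)

P[X ≥ 22] ≤ 21/22 ≈ 0.9545.


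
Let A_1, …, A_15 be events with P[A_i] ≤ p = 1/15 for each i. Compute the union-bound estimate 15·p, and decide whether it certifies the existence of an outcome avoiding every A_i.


Union bound: P[∪_{i=1}^{15} A_i] ≤ Σ_i P[A_i] ≤ 15·p = 15·(1/15) = 1.
Numerically: 1 ≈ 1.0000.
Is 1 < 1? NO.
Since the bound 1 is ≥ 1, the union bound is uninformative here; it does NOT by itself certify existence.

15·p = 1 ≈ 1.0000; existence NOT certified by the union bound.


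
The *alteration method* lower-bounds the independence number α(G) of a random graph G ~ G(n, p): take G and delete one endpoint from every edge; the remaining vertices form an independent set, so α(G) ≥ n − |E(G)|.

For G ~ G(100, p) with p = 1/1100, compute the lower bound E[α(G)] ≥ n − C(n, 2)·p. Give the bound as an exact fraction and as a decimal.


E[|E(G)|] = C(100, 2)·p = 4950 · (1/1100) = 9/2.
E[α(G)] ≥ n − E[|E(G)|] = 100 − 9/2 = 191/2.
Numerically: ≈ 95.500000.
(This is only a lower bound; the true E[α(G)] may be larger.)

E[α(G)] ≥ 191/2 ≈ 95.500000.


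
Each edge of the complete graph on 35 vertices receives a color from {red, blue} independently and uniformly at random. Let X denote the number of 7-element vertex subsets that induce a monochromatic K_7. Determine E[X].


Let X = Σ_S X_S over the C(35, 7) = 6724520 subsets S of size 7, where X_S = 1 if the K_7 on S is monochromatic.
For a fixed S, the K_7 on S has C(7, 2) = 21 edges. P[all 21 edges red] = (1/2)^21, and likewise for blue, so P[monochromatic] = 2·(1/2)^21 = 2^{1 − 21} = 1/1048576.
Summing: E[X] = C(35, 7) · 2^{1 − 21} = 6724520 · 1/1048576 = 840565/131072.
Numerically: E[X] ≈ 6.4130.

E[X] = C(35,7)·2^(1−C(7,2)) = 840565/131072 ≈ 6.4130.


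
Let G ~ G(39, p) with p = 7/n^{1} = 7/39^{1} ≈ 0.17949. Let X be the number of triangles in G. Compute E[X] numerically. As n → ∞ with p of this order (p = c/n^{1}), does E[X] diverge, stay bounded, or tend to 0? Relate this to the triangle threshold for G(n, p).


Number of potential triangles: C(39, 3) = 9139.
Each occurs with probability p³ ≈ (0.17949)³ ≈ 5.7822957e-03.
By linearity: E[X] = C(39, 3)·p³ ≈ 9139 · 5.7822957e-03 ≈ 52.84440.
Here α = 1, so p = 7/n is exactly at the triangle threshold p ~ 1/n. Asymptotically E[X] → c³/6 = 7³/6 = 343/6 ≈ 57.16667, a bounded constant. In this regime the triangle count is asymptotically Poisson(c³/6).

E[X] ≈ 52.84440; in regime p = Θ(1/n^{1}) E[X] stays bounded (at the triangle threshold p ~ 1/n).


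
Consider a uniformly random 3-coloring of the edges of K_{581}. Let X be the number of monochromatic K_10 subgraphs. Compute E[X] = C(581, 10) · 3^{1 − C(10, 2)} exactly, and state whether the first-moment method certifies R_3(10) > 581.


E[X] = C(581, 10) · 3^{1 − 45} = 1117316416086113363120 · 3^{−44} = 1117316416086113363120/984770902183611232881.
As a reduced fraction: E[X] = 1117316416086113363120/984770902183611232881 ≈ 1.134595.
Is E[X] < 1? NO.
Since E[X] ≥ 1, the first-moment bound is inconclusive at n = 581; it does NOT by itself certify R_3(10) > 581.

E[X] = 1117316416086113363120/984770902183611232881 ≈ 1.134595; E[X] ≥ 1; first-moment method inconclusive here.


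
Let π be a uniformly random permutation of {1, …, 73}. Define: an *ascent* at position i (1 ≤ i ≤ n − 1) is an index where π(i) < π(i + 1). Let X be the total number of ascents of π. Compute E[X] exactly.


Write X = Σ X_I over i = 1, …, 72, with X_I the indicator of one ascent.
There are 72 indicators.
For each fixed i, the pair (π(i), π(i+1)) is a uniformly random ordered pair of distinct values from {1, …, 73}; by symmetry P[π(i) < π(i+1)] = 1/2.
By linearity: E[X] = 72 · (1/2) = (73 − 1) · (1/2) = 36 ≈ 36.000000.

E[X] = 36 = 36.000000.


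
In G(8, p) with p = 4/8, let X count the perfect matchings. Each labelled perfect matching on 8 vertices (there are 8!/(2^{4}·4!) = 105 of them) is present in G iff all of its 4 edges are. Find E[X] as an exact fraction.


K_8 has 8!/(2^{4}·4!) = 105 labelled perfect matchings.
For each such perfect matching H, let X_H = 1 if all 4 edges of H are present in G. Then P[X_H = 1] = p^{4} = (1/2)^{4} = 1/16.
By linearity: E[X] = Σ_H E[X_H] = 105 · p^{4} = 105 · 1/16 = 105/16.
Numerically: E[X] ≈ 6.562.

E[X] = 105 · (1/2)^{4} = 105/16 ≈ 6.562.


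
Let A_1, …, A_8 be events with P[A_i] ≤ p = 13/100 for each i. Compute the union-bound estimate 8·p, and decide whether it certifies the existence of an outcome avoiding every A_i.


Union bound: P[∪_{i=1}^{8} A_i] ≤ Σ_i P[A_i] ≤ 8·p = 8·(13/100) = 26/25.
Numerically: 26/25 ≈ 1.0400.
Is 26/25 < 1? NO.
Since the bound 26/25 is ≥ 1, the union bound is uninformative here; it does NOT by itself certify existence.

8·p = 26/25 ≈ 1.0400; existence NOT certified by the union bound.


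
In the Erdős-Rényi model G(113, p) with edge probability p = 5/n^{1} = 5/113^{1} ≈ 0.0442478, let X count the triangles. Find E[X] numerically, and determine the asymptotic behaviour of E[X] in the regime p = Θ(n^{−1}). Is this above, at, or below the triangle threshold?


Number of potential triangles: C(113, 3) = 234136.
Each occurs with probability p³ ≈ (0.0442478)³ ≈ 8.66312703e-05.
By linearity: E[X] = C(113, 3)·p³ ≈ 234136 · 8.66312703e-05 ≈ 20.283499.
Here α = 1, so p = 5/n is exactly at the triangle threshold p ~ 1/n. Asymptotically E[X] → c³/6 = 5³/6 = 125/6 ≈ 20.833333, a bounded constant. In this regime the triangle count is asymptotically Poisson(c³/6).

E[X] ≈ 20.283499; in regime p = Θ(1/n^{1}) E[X] stays bounded (at the triangle threshold p ~ 1/n).


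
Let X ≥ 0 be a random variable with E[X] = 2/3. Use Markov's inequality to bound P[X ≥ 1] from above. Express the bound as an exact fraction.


μ = E[X] = 2/3, a = 1.
Markov: P[X ≥ 1] ≤ μ/a = (2/3)/1 = 2/3.
Numerically: ≈ 0.666667.
(Since a = 1 > μ = 0.666667, the bound 2/3 is < 1 and informative.)

P[X ≥ 1] ≤ 2/3 ≈ 0.666667.


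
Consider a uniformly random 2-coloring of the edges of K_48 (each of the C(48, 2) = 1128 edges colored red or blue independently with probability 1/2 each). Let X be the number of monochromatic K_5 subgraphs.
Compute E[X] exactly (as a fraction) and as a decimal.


Let X = Σ_S X_S over the C(48, 5) = 1712304 subsets S of size 5, where X_S = 1 if the K_5 on S is monochromatic.
For a fixed S, the K_5 on S has C(5, 2) = 10 edges. P[all 10 edges red] = (1/2)^10, and likewise for blue, so P[monochromatic] = 2·(1/2)^10 = 2^{1 − 10} = 1/512.
Summing: E[X] = C(48, 5) · 2^{1 − 10} = 1712304 · 1/512 = 107019/32.
Numerically: E[X] ≈ 3344.3438.

E[X] = C(48,5)·2^(1−C(5,2)) = 107019/32 ≈ 3344.3438.


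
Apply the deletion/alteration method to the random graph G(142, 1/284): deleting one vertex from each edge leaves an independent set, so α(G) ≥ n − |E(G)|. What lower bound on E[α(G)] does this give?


E[|E(G)|] = C(142, 2)·p = 10011 · (1/284) = 141/4.
E[α(G)] ≥ n − E[|E(G)|] = 142 − 141/4 = 427/4.
Numerically: ≈ 106.750.
(This is only a lower bound; the true E[α(G)] may be larger.)

E[α(G)] ≥ 427/4 ≈ 106.750.


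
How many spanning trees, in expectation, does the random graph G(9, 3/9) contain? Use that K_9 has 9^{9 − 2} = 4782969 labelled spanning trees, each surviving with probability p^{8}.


K_9 has 9^{9 − 2} = 4782969 labelled spanning trees.
For each such spanning tree H, let X_H = 1 if all 8 edges of H are present in G. Then P[X_H = 1] = p^{8} = (1/3)^{8} = 1/6561.
Summing the indicators: E[X] = Σ_H E[X_H] = 4782969 · p^{8} = 4782969 · 1/6561 = 729.
Numerically: E[X] ≈ 729.

E[X] = 4782969 · (1/3)^{8} = 729 ≈ 729.


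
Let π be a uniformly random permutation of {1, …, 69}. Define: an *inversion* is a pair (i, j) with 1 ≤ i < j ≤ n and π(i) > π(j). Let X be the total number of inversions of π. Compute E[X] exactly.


Write X = Σ X_I over the C(69, 2) = 2346 pairs i < j, with X_I the indicator of one inversion.
There are 2346 indicators.
For each fixed pair i < j, the values π(i) and π(j) are two distinct elements of {1, …, 69} in uniformly random order; by symmetry P[π(i) > π(j)] = 1/2.
By linearity: E[X] = 2346 · (1/2) = C(69, 2) · (1/2) = 2346/2 = 1173 ≈ 1173.000.

E[X] = 1173 = 1173.000.


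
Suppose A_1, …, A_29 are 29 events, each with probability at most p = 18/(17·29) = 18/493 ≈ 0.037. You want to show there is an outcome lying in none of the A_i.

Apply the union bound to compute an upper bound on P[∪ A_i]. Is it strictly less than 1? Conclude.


Union bound: P[∪_{i=1}^{29} A_i] ≤ Σ_i P[A_i] ≤ 29·p = 29·(18/493) = 18/17.
Numerically: 18/17 ≈ 1.059.
Is 18/17 < 1? NO.
Since the bound 18/17 is ≥ 1, the union bound is uninformative here; it does NOT by itself certify existence.

29·p = 18/17 ≈ 1.059; existence NOT certified by the union bound.


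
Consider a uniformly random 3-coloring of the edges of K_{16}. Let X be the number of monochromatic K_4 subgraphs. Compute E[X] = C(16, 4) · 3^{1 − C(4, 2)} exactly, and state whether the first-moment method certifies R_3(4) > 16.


E[X] = C(16, 4) · 3^{1 − 6} = 1820 · 3^{−5} = 1820/243.
As a reduced fraction: E[X] = 1820/243 ≈ 7.4897119.
Is E[X] < 1? NO.
Since E[X] ≥ 1, the first-moment bound is inconclusive at n = 16; it does NOT by itself certify R_3(4) > 16.

E[X] = 1820/243 ≈ 7.4897119; E[X] ≥ 1; first-moment method inconclusive here.


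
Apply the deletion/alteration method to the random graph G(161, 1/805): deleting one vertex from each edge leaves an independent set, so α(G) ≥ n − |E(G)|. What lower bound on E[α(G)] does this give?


E[|E(G)|] = C(161, 2)·p = 12880 · (1/805) = 16.
E[α(G)] ≥ n − E[|E(G)|] = 161 − 16 = 145.
Numerically: ≈ 145.00000.
(This is only a lower bound; the true E[α(G)] may be larger.)

E[α(G)] ≥ 145 ≈ 145.00000.


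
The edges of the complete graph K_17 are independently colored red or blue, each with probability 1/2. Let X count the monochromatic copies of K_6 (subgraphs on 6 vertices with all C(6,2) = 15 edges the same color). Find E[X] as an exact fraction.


Let X = Σ_S X_S over the C(17, 6) = 12376 subsets S of size 6, where X_S = 1 if the K_6 on S is monochromatic.
For a fixed S, the K_6 on S has C(6, 2) = 15 edges. P[all 15 edges red] = (1/2)^15, and likewise for blue, so P[monochromatic] = 2·(1/2)^15 = 2^{1 − 15} = 1/16384.
Summing: E[X] = C(17, 6) · 2^{1 − 15} = 12376 · 1/16384 = 1547/2048.
Numerically: E[X] ≈ 0.75537.

E[X] = C(17,6)·2^(1−C(6,2)) = 1547/2048 ≈ 0.75537.


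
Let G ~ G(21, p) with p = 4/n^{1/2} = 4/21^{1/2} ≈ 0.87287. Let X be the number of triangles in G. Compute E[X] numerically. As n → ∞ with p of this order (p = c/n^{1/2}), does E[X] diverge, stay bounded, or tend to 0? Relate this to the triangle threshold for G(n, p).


Number of potential triangles: C(21, 3) = 1330.
Each occurs with probability p³ ≈ (0.87287)³ ≈ 6.6504500e-01.
By linearity: E[X] = C(21, 3)·p³ ≈ 1330 · 6.6504500e-01 ≈ 884.50985.
Since α = 1/2 < 1, p = c/n^{1/2} ≫ 1/n is above the triangle threshold p ~ 1/n. Asymptotically E[X] ~ (c³/6)·n^{3(1−α)} = (4³/6)·n^{1.5} → ∞; triangles are abundant w.h.p.

E[X] ≈ 884.50985; in regime p = Θ(1/n^{1/2}) E[X] diverges (above the triangle threshold p ~ 1/n).


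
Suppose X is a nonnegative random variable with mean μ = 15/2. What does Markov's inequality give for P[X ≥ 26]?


μ = E[X] = 15/2, a = 26.
Markov: P[X ≥ 26] ≤ μ/a = (15/2)/26 = 15/52.
Numerically: ≈ 0.288462.
(Since a = 26 > μ = 7.500000, the bound 15/52 is < 1 and informative.)

P[X ≥ 26] ≤ 15/52 ≈ 0.288462.


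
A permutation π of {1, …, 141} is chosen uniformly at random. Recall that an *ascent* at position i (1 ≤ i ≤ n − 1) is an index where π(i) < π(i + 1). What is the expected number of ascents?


Write X = Σ X_I over i = 1, …, 140, with X_I the indicator of one ascent.
There are 140 indicators.
For each fixed i, the pair (π(i), π(i+1)) is a uniformly random ordered pair of distinct values from {1, …, 141}; by symmetry P[π(i) < π(i+1)] = 1/2.
By linearity: E[X] = 140 · (1/2) = (141 − 1) · (1/2) = 70 ≈ 70.0000.

E[X] = 70 = 70.0000.


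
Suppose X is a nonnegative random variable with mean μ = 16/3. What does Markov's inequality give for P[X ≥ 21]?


μ = E[X] = 16/3, a = 21.
Markov: P[X ≥ 21] ≤ μ/a = (16/3)/21 = 16/63.
Numerically: ≈ 0.254.
(Since a = 21 > μ = 5.333, the bound 16/63 is < 1 and informative.)

P[X ≥ 21] ≤ 16/63 ≈ 0.254.


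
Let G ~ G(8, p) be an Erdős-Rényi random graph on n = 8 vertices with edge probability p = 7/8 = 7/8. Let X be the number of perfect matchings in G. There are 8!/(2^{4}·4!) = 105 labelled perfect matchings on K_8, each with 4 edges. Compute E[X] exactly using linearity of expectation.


K_8 has 8!/(2^{4}·4!) = 105 labelled perfect matchings.
For each such perfect matching H, let X_H = 1 if all 4 edges of H are present in G. Then P[X_H = 1] = p^{4} = (7/8)^{4} = 2401/4096.
Summing the indicators: E[X] = Σ_H E[X_H] = 105 · p^{4} = 105 · 2401/4096 = 252105/4096.
Numerically: E[X] ≈ 61.549.

E[X] = 105 · (7/8)^{4} = 252105/4096 ≈ 61.549.


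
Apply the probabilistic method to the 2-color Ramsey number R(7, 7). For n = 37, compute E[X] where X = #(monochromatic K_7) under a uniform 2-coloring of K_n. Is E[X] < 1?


E[X] = C(37, 7) · 2^{1 − 21} = 10295472 · 2^{−20} = 10295472/1048576.
As a reduced fraction: E[X] = 643467/65536 ≈ 9.818527.
Is E[X] < 1? NO.
Since E[X] ≥ 1, the first-moment bound is inconclusive at n = 37; it does NOT by itself certify R(7, 7) > 37.

E[X] = 643467/65536 ≈ 9.818527; E[X] ≥ 1; first-moment method inconclusive here.


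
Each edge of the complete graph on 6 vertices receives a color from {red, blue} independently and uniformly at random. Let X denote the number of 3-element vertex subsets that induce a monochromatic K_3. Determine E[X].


Let X = Σ_S X_S over the C(6, 3) = 20 subsets S of size 3, where X_S = 1 if the K_3 on S is monochromatic.
For a fixed S, the K_3 on S has C(3, 2) = 3 edges. P[all 3 edges red] = (1/2)^3, and likewise for blue, so P[monochromatic] = 2·(1/2)^3 = 2^{1 − 3} = 1/4.
By linearity of expectation: E[X] = C(6, 3) · 2^{1 − 3} = 20 · 1/4 = 5.
Numerically: E[X] ≈ 5.0000.

E[X] = C(6,3)·2^(1−C(3,2)) = 5 ≈ 5.0000.


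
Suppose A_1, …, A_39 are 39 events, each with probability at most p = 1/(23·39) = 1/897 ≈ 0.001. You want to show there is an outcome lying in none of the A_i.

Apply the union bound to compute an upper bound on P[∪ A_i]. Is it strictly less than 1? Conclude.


Union bound: P[∪_{i=1}^{39} A_i] ≤ Σ_i P[A_i] ≤ 39·p = 39·(1/897) = 1/23.
Numerically: 1/23 ≈ 0.043.
Is 1/23 < 1? YES.
Since P[∪ A_i] ≤ 1/23 < 1, the complement has P[∩ A_i^c] ≥ 1 − 1/23 = 22/23 > 0, so some outcome avoids every A_i.

39·p = 1/23 ≈ 0.043; existence CERTIFIED by the union bound.


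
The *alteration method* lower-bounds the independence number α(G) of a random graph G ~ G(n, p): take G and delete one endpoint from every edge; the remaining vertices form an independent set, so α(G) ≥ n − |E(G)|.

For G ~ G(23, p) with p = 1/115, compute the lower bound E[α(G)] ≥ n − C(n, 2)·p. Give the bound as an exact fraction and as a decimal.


E[|E(G)|] = C(23, 2)·p = 253 · (1/115) = 11/5.
E[α(G)] ≥ n − E[|E(G)|] = 23 − 11/5 = 104/5.
Numerically: ≈ 20.800000.
(This is only a lower bound; the true E[α(G)] may be larger.)

E[α(G)] ≥ 104/5 ≈ 20.800000.


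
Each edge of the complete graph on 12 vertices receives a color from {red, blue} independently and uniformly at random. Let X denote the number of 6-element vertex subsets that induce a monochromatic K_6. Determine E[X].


Let X = Σ_S X_S over the C(12, 6) = 924 subsets S of size 6, where X_S = 1 if the K_6 on S is monochromatic.
For a fixed S, the K_6 on S has C(6, 2) = 15 edges. P[all 15 edges red] = (1/2)^15, and likewise for blue, so P[monochromatic] = 2·(1/2)^15 = 2^{1 − 15} = 1/16384.
By linearity of expectation: E[X] = C(12, 6) · 2^{1 − 15} = 924 · 1/16384 = 231/4096.
Numerically: E[X] ≈ 0.056.

E[X] = C(12,6)·2^(1−C(6,2)) = 231/4096 ≈ 0.056.


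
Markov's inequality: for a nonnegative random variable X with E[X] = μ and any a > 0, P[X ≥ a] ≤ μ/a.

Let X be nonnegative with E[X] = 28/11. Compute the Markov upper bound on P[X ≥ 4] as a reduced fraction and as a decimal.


μ = E[X] = 28/11, a = 4.
Markov: P[X ≥ 4] ≤ μ/a = (28/11)/4 = 7/11.
Numerically: ≈ 0.636.
(Since a = 4 > μ = 2.545, the bound 7/11 is < 1 and informative.)

P[X ≥ 4] ≤ 7/11 ≈ 0.636.


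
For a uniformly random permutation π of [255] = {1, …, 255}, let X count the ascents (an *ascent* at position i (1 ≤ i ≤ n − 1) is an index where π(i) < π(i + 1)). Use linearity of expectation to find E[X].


Write X = Σ X_I over i = 1, …, 254, with X_I the indicator of one ascent.
There are 254 indicators.
For each fixed i, the pair (π(i), π(i+1)) is a uniformly random ordered pair of distinct values from {1, …, 255}; by symmetry P[π(i) < π(i+1)] = 1/2.
By linearity: E[X] = 254 · (1/2) = (255 − 1) · (1/2) = 127 ≈ 127.000000.

E[X] = 127 = 127.000000.


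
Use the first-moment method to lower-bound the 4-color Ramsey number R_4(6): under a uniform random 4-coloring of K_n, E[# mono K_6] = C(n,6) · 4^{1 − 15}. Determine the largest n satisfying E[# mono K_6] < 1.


We need C(n, 6) · 4^{1 − 15} < 1, i.e. C(n, 6) < 4^{15 − 1} = 268435456.
Check values of n near the boundary:
  n = 74: C(74, 6) = 185250786; 185250786 < 268435456? YES
  n = 75: C(75, 6) = 201359550; 201359550 < 268435456? YES
  n = 76: C(76, 6) = 218618940; 218618940 < 268435456? YES
  n = 77: C(77, 6) = 237093780; 237093780 < 268435456? YES
  n = 78: C(78, 6) = 256851595; 256851595 < 268435456? YES
  n = 79: C(79, 6) = 277962685; 277962685 < 268435456? NO
  n = 80: C(80, 6) = 300500200; 300500200 < 268435456? NO
  n = 81: C(81, 6) = 324540216; 324540216 < 268435456? NO
The largest n with C(n, 6) < 268435456 is n = 78 (where E[X] = 256851595/268435456 ≈ 0.9568). Hence R_4(6) > 78, i.e. R_4(6) ≥ 79.

Largest n = 78; hence R_4(6) > 78.


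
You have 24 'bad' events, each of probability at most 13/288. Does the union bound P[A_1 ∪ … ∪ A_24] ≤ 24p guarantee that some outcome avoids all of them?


Union bound: P[∪_{i=1}^{24} A_i] ≤ Σ_i P[A_i] ≤ 24·p = 24·(13/288) = 13/12.
Numerically: 13/12 ≈ 1.0833333.
Is 13/12 < 1? NO.
Since the bound 13/12 is ≥ 1, the union bound is uninformative here; it does NOT by itself certify existence.

24·p = 13/12 ≈ 1.0833333; existence NOT certified by the union bound.


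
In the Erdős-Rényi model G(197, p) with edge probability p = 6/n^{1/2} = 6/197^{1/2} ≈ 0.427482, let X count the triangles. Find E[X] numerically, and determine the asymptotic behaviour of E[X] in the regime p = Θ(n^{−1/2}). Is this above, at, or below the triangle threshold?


Number of potential triangles: C(197, 3) = 1254890.
Each occurs with probability p³ ≈ (0.427482)³ ≈ 7.81185929e-02.
By linearity: E[X] = C(197, 3)·p³ ≈ 1254890 · 7.81185929e-02 ≈ 98030.241019.
Since α = 1/2 < 1, p = c/n^{1/2} ≫ 1/n is above the triangle threshold p ~ 1/n. Asymptotically E[X] ~ (c³/6)·n^{3(1−α)} = (6³/6)·n^{1.5} → ∞; triangles are abundant w.h.p.

E[X] ≈ 98030.241019; in regime p = Θ(1/n^{1/2}) E[X] diverges (above the triangle threshold p ~ 1/n).


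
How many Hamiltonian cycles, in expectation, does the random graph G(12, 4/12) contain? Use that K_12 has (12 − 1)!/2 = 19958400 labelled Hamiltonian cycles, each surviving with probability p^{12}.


K_12 has (12 − 1)!/2 = 19958400 labelled Hamiltonian cycles.
For each such Hamiltonian cycle H, let X_H = 1 if all 12 edges of H are present in G. Then P[X_H = 1] = p^{12} = (1/3)^{12} = 1/531441.
Summing the indicators: E[X] = Σ_H E[X_H] = 19958400 · p^{12} = 19958400 · 1/531441 = 246400/6561.
Numerically: E[X] ≈ 37.6.

E[X] = 19958400 · (1/3)^{12} = 246400/6561 ≈ 37.6.


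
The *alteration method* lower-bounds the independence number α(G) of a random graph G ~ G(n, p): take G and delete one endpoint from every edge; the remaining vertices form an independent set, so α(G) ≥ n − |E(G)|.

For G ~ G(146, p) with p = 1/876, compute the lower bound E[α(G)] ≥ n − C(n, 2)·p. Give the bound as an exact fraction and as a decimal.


E[|E(G)|] = C(146, 2)·p = 10585 · (1/876) = 145/12.
E[α(G)] ≥ n − E[|E(G)|] = 146 − 145/12 = 1607/12.
Numerically: ≈ 133.91667.
(This is only a lower bound; the true E[α(G)] may be larger.)

E[α(G)] ≥ 1607/12 ≈ 133.91667.


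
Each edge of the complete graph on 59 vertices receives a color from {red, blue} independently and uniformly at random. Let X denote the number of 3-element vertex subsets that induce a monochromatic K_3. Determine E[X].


Let X = Σ_S X_S over the C(59, 3) = 32509 subsets S of size 3, where X_S = 1 if the K_3 on S is monochromatic.
For a fixed S, the K_3 on S has C(3, 2) = 3 edges. P[all 3 edges red] = (1/2)^3, and likewise for blue, so P[monochromatic] = 2·(1/2)^3 = 2^{1 − 3} = 1/4.
By linearity of expectation: E[X] = C(59, 3) · 2^{1 − 3} = 32509 · 1/4 = 32509/4.
Numerically: E[X] ≈ 8127.250000.

E[X] = C(59,3)·2^(1−C(3,2)) = 32509/4 ≈ 8127.250000.


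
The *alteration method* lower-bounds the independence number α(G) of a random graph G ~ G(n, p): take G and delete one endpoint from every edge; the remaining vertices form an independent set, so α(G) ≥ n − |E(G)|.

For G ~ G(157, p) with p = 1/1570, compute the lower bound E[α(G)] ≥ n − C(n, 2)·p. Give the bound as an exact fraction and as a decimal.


E[|E(G)|] = C(157, 2)·p = 12246 · (1/1570) = 39/5.
E[α(G)] ≥ n − E[|E(G)|] = 157 − 39/5 = 746/5.
Numerically: ≈ 149.20000.
(This is only a lower bound; the true E[α(G)] may be larger.)

E[α(G)] ≥ 746/5 ≈ 149.20000.


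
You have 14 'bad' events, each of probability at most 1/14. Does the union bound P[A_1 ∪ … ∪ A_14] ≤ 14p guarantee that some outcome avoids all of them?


Union bound: P[∪_{i=1}^{14} A_i] ≤ Σ_i P[A_i] ≤ 14·p = 14·(1/14) = 1.
Numerically: 1 ≈ 1.000.
Is 1 < 1? NO.
Since the bound 1 is ≥ 1, the union bound is uninformative here; it does NOT by itself certify existence.

14·p = 1 ≈ 1.000; existence NOT certified by the union bound.


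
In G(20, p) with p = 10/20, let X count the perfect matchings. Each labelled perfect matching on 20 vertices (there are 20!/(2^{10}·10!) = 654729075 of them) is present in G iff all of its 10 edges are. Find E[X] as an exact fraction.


K_20 has 20!/(2^{10}·10!) = 654729075 labelled perfect matchings.
For each such perfect matching H, let X_H = 1 if all 10 edges of H are present in G. Then P[X_H = 1] = p^{10} = (1/2)^{10} = 1/1024.
Summing the indicators: E[X] = Σ_H E[X_H] = 654729075 · p^{10} = 654729075 · 1/1024 = 654729075/1024.
Numerically: E[X] ≈ 639384.

E[X] = 654729075 · (1/2)^{10} = 654729075/1024 ≈ 639384.


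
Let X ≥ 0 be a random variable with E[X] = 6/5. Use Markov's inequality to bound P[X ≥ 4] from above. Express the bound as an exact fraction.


μ = E[X] = 6/5, a = 4.
Markov: P[X ≥ 4] ≤ μ/a = (6/5)/4 = 3/10.
Numerically: ≈ 0.300.
(Since a = 4 > μ = 1.200, the bound 3/10 is < 1 and informative.)

P[X ≥ 4] ≤ 3/10 ≈ 0.300.


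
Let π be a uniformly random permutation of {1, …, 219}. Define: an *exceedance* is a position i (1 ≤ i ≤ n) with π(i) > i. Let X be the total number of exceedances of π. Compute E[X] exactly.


Write X = Σ_{i=1}^{219} X_i, where X_i = 1_{π(i) > i}.
For each fixed i, π(i) is uniform over {1, …, 219} (marginal of a uniform permutation), so P[π(i) > i] = (n − i)/n. Summing: Σ_{i=1}^{219} (n − i)/n = (0 + 1 + … + 218)/219 = 219(219 − 1)/(2·219) = (219 − 1)/2.
Hence E[X] = Σ_{i=1}^{219} (219 − i)/219 = 109 ≈ 109.00000.

E[X] = 109 = 109.00000.


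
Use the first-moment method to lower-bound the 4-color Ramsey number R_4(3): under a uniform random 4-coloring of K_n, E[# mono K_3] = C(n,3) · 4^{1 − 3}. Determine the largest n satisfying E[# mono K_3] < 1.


We need C(n, 3) · 4^{1 − 3} < 1, i.e. C(n, 3) < 4^{3 − 1} = 16.
Check values of n near the boundary:
  n = 3: C(3, 3) = 1; 1 < 16? YES
  n = 4: C(4, 3) = 4; 4 < 16? YES
  n = 5: C(5, 3) = 10; 10 < 16? YES
  n = 6: C(6, 3) = 20; 20 < 16? NO
  n = 7: C(7, 3) = 35; 35 < 16? NO
  n = 8: C(8, 3) = 56; 56 < 16? NO
The largest n with C(n, 3) < 16 is n = 5 (where E[X] = 5/8 ≈ 0.625000). Hence R_4(3) > 5, i.e. R_4(3) ≥ 6.

Largest n = 5; hence R_4(3) > 5.


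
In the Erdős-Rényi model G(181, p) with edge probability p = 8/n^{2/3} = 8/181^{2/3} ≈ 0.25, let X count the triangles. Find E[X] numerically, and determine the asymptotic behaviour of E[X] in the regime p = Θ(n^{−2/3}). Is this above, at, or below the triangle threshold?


Number of potential triangles: C(181, 3) = 971970.
Each occurs with probability p³ ≈ (0.25)³ ≈ 1.562834e-02.
By linearity: E[X] = C(181, 3)·p³ ≈ 971970 · 1.562834e-02 ≈ 15190.2762.
Since α = 2/3 < 1, p = c/n^{2/3} ≫ 1/n is above the triangle threshold p ~ 1/n. Asymptotically E[X] ~ (c³/6)·n^{3(1−α)} = (8³/6)·n^{1} → ∞; triangles are abundant w.h.p.

E[X] ≈ 15190.2762; in regime p = Θ(1/n^{2/3}) E[X] diverges (above the triangle threshold p ~ 1/n).


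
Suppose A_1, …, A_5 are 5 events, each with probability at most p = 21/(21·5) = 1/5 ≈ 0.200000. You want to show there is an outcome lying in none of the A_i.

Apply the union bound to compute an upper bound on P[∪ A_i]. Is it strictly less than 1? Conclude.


Union bound: P[∪_{i=1}^{5} A_i] ≤ Σ_i P[A_i] ≤ 5·p = 5·(1/5) = 1.
Numerically: 1 ≈ 1.000000.
Is 1 < 1? NO.
Since the bound 1 is ≥ 1, the union bound is uninformative here; it does NOT by itself certify existence.

5·p = 1 ≈ 1.000000; existence NOT certified by the union bound.


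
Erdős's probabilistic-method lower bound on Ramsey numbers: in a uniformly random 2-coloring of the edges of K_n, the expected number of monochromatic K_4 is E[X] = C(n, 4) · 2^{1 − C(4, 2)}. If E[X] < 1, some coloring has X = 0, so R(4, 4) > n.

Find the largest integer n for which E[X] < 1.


We need C(n, 4) · 2^{1 − 6} < 1, i.e. C(n, 4) < 2^{6 − 1} = 32.
Check values of n near the boundary:
  n = 4: C(4, 4) = 1; 1 < 32? YES
  n = 5: C(5, 4) = 5; 5 < 32? YES
  n = 6: C(6, 4) = 15; 15 < 32? YES
  n = 7: C(7, 4) = 35; 35 < 32? NO
The largest n with C(n, 4) < 32 is n = 6 (where E[X] = 15/32 ≈ 0.468750). Hence R(4, 4) > 6, i.e. R(4, 4) ≥ 7.

Largest n = 6; hence R(4, 4) > 6.
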